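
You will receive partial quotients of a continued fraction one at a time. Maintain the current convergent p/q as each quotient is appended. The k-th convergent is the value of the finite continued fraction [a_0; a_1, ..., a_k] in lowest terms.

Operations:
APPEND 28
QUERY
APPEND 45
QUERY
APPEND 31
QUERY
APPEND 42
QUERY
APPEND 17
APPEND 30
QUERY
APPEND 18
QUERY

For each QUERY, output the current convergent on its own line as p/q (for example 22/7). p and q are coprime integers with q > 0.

28/1
1261/45
39119/1396
1644259/58677
841389919/30025827
15173010064/541463791

APPEND 28: p_0 = 28·1 + 0 = 28, q_0 = 28·0 + 1 = 1 → 28/1
APPEND 45: p_1 = 45·28 + 1 = 1261, q_1 = 45·1 + 0 = 45 → 1261/45
APPEND 31: p_2 = 31·1261 + 28 = 39119, q_2 = 31·45 + 1 = 1396 → 39119/1396
APPEND 42: p_3 = 42·39119 + 1261 = 1644259, q_3 = 42·1396 + 45 = 58677 → 1644259/58677
APPEND 17: p_4 = 17·1644259 + 39119 = 27991522, q_4 = 17·58677 + 1396 = 998905 → 27991522/998905
APPEND 30: p_5 = 30·27991522 + 1644259 = 841389919, q_5 = 30·998905 + 58677 = 30025827 → 841389919/30025827
APPEND 18: p_6 = 18·841389919 + 27991522 = 15173010064, q_6 = 18·30025827 + 998905 = 541463791 → 15173010064/541463791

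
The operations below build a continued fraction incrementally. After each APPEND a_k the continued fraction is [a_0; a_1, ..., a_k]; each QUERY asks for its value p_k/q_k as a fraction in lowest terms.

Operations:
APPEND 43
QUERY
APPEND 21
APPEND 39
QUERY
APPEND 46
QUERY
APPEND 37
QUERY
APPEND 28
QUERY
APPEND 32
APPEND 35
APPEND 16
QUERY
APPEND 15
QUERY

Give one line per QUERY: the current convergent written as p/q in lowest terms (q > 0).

APPEND 43: p_0 = 43·1 + 0 = 43, q_0 = 43·0 + 1 = 1 → 43/1
APPEND 21: p_1 = 21·43 + 1 = 904, q_1 = 21·1 + 0 = 21 → 904/21
APPEND 39: p_2 = 39·904 + 43 = 35299, q_2 = 39·21 + 1 = 820 → 35299/820
APPEND 46: p_3 = 46·35299 + 904 = 1624658, q_3 = 46·820 + 21 = 37741 → 1624658/37741
APPEND 37: p_4 = 37·1624658 + 35299 = 60147645, q_4 = 37·37741 + 820 = 1397237 → 60147645/1397237
APPEND 28: p_5 = 28·60147645 + 1624658 = 1685758718, q_5 = 28·1397237 + 37741 = 39160377 → 1685758718/39160377
APPEND 32: p_6 = 32·1685758718 + 60147645 = 54004426621, q_6 = 32·39160377 + 1397237 = 1254529301 → 54004426621/1254529301
APPEND 35: p_7 = 35·54004426621 + 1685758718 = 1891840690453, q_7 = 35·1254529301 + 39160377 = 43947685912 → 1891840690453/43947685912
APPEND 16: p_8 = 16·1891840690453 + 54004426621 = 30323455473869, q_8 = 16·43947685912 + 1254529301 = 704417503893 → 30323455473869/704417503893
APPEND 15: p_9 = 15·30323455473869 + 1891840690453 = 456743672798488, q_9 = 15·704417503893 + 43947685912 = 10610210244307 → 456743672798488/10610210244307

43/1
35299/820
1624658/37741
60147645/1397237
1685758718/39160377
30323455473869/704417503893
456743672798488/10610210244307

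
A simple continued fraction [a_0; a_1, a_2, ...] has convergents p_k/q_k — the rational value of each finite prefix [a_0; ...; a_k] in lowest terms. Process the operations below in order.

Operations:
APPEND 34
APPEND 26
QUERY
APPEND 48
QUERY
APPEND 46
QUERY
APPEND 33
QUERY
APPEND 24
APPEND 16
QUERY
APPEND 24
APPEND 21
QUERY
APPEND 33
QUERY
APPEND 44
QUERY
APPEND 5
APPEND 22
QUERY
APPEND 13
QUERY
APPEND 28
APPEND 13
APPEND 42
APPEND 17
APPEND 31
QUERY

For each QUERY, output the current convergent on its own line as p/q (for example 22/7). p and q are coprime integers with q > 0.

885/26
42514/1249
1956529/57480
64607971/1898089
24905373299/731683945
12609817020488/370458236161
416723243183113/12242727819609
18348432517077460/539050482298957
2045843920745626546/60103943547215625
26688129855521715511/784058761253117519
217308358635771481174885803/6384206139744161216965816

APPEND 34: p_0 = 34·1 + 0 = 34, q_0 = 34·0 + 1 = 1 → 34/1
APPEND 26: p_1 = 26·34 + 1 = 885, q_1 = 26·1 + 0 = 26 → 885/26
APPEND 48: p_2 = 48·885 + 34 = 42514, q_2 = 48·26 + 1 = 1249 → 42514/1249
APPEND 46: p_3 = 46·42514 + 885 = 1956529, q_3 = 46·1249 + 26 = 57480 → 1956529/57480
APPEND 33: p_4 = 33·1956529 + 42514 = 64607971, q_4 = 33·57480 + 1249 = 1898089 → 64607971/1898089
APPEND 24: p_5 = 24·64607971 + 1956529 = 1552547833, q_5 = 24·1898089 + 57480 = 45611616 → 1552547833/45611616
APPEND 16: p_6 = 16·1552547833 + 64607971 = 24905373299, q_6 = 16·45611616 + 1898089 = 731683945 → 24905373299/731683945
APPEND 24: p_7 = 24·24905373299 + 1552547833 = 599281507009, q_7 = 24·731683945 + 45611616 = 17606026296 → 599281507009/17606026296
APPEND 21: p_8 = 21·599281507009 + 24905373299 = 12609817020488, q_8 = 21·17606026296 + 731683945 = 370458236161 → 12609817020488/370458236161
APPEND 33: p_9 = 33·12609817020488 + 599281507009 = 416723243183113, q_9 = 33·370458236161 + 17606026296 = 12242727819609 → 416723243183113/12242727819609
APPEND 44: p_10 = 44·416723243183113 + 12609817020488 = 18348432517077460, q_10 = 44·12242727819609 + 370458236161 = 539050482298957 → 18348432517077460/539050482298957
APPEND 5: p_11 = 5·18348432517077460 + 416723243183113 = 92158885828570413, q_11 = 5·539050482298957 + 12242727819609 = 2707495139314394 → 92158885828570413/2707495139314394
APPEND 22: p_12 = 22·92158885828570413 + 18348432517077460 = 2045843920745626546, q_12 = 22·2707495139314394 + 539050482298957 = 60103943547215625 → 2045843920745626546/60103943547215625
APPEND 13: p_13 = 13·2045843920745626546 + 92158885828570413 = 26688129855521715511, q_13 = 13·60103943547215625 + 2707495139314394 = 784058761253117519 → 26688129855521715511/784058761253117519
APPEND 28: p_14 = 28·26688129855521715511 + 2045843920745626546 = 749313479875353660854, q_14 = 28·784058761253117519 + 60103943547215625 = 22013749258634506157 → 749313479875353660854/22013749258634506157
APPEND 13: p_15 = 13·749313479875353660854 + 26688129855521715511 = 9767763368235119306613, q_15 = 13·22013749258634506157 + 784058761253117519 = 286962799123501697560 → 9767763368235119306613/286962799123501697560
APPEND 42: p_16 = 42·9767763368235119306613 + 749313479875353660854 = 410995374945750364538600, q_16 = 42·286962799123501697560 + 22013749258634506157 = 12074451312445705803677 → 410995374945750364538600/12074451312445705803677
APPEND 17: p_17 = 17·410995374945750364538600 + 9767763368235119306613 = 6996689137445991316462813, q_17 = 17·12074451312445705803677 + 286962799123501697560 = 205552635110700500360069 → 6996689137445991316462813/205552635110700500360069
APPEND 31: p_18 = 31·6996689137445991316462813 + 410995374945750364538600 = 217308358635771481174885803, q_18 = 31·205552635110700500360069 + 12074451312445705803677 = 6384206139744161216965816 → 217308358635771481174885803/6384206139744161216965816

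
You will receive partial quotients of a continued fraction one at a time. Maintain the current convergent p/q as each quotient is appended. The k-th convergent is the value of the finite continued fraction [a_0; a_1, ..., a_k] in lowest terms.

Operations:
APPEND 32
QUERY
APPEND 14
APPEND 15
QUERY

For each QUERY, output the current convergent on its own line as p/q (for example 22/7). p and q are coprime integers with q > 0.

32/1
6767/211

APPEND 32: p_0 = 32·1 + 0 = 32, q_0 = 32·0 + 1 = 1 → 32/1
APPEND 14: p_1 = 14·32 + 1 = 449, q_1 = 14·1 + 0 = 14 → 449/14
APPEND 15: p_2 = 15·449 + 32 = 6767, q_2 = 15·14 + 1 = 211 → 6767/211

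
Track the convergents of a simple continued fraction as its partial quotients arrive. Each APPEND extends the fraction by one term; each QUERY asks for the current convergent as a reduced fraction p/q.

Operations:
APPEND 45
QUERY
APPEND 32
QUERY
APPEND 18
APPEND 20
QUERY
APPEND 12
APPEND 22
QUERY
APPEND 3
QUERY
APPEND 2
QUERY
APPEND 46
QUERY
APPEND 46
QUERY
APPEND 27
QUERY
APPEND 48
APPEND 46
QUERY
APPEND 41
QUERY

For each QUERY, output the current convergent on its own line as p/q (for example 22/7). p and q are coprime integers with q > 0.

APPEND 45: p_0 = 45·1 + 0 = 45, q_0 = 45·0 + 1 = 1 → 45/1
APPEND 32: p_1 = 32·45 + 1 = 1441, q_1 = 32·1 + 0 = 32 → 1441/32
APPEND 18: p_2 = 18·1441 + 45 = 25983, q_2 = 18·32 + 1 = 577 → 25983/577
APPEND 20: p_3 = 20·25983 + 1441 = 521101, q_3 = 20·577 + 32 = 11572 → 521101/11572
APPEND 12: p_4 = 12·521101 + 25983 = 6279195, q_4 = 12·11572 + 577 = 139441 → 6279195/139441
APPEND 22: p_5 = 22·6279195 + 521101 = 138663391, q_5 = 22·139441 + 11572 = 3079274 → 138663391/3079274
APPEND 3: p_6 = 3·138663391 + 6279195 = 422269368, q_6 = 3·3079274 + 139441 = 9377263 → 422269368/9377263
APPEND 2: p_7 = 2·422269368 + 138663391 = 983202127, q_7 = 2·9377263 + 3079274 = 21833800 → 983202127/21833800
APPEND 46: p_8 = 46·983202127 + 422269368 = 45649567210, q_8 = 46·21833800 + 9377263 = 1013732063 → 45649567210/1013732063
APPEND 46: p_9 = 46·45649567210 + 983202127 = 2100863293787, q_9 = 46·1013732063 + 21833800 = 46653508698 → 2100863293787/46653508698
APPEND 27: p_10 = 27·2100863293787 + 45649567210 = 56768958499459, q_10 = 27·46653508698 + 1013732063 = 1260658466909 → 56768958499459/1260658466909
APPEND 48: p_11 = 48·56768958499459 + 2100863293787 = 2727010871267819, q_11 = 48·1260658466909 + 46653508698 = 60558259920330 → 2727010871267819/60558259920330
APPEND 46: p_12 = 46·2727010871267819 + 56768958499459 = 125499269036819133, q_12 = 46·60558259920330 + 1260658466909 = 2786940614802089 → 125499269036819133/2786940614802089
APPEND 41: p_13 = 41·125499269036819133 + 2727010871267819 = 5148197041380852272, q_13 = 41·2786940614802089 + 60558259920330 = 114325123466805979 → 5148197041380852272/114325123466805979

45/1
1441/32
521101/11572
138663391/3079274
422269368/9377263
983202127/21833800
45649567210/1013732063
2100863293787/46653508698
56768958499459/1260658466909
125499269036819133/2786940614802089
5148197041380852272/114325123466805979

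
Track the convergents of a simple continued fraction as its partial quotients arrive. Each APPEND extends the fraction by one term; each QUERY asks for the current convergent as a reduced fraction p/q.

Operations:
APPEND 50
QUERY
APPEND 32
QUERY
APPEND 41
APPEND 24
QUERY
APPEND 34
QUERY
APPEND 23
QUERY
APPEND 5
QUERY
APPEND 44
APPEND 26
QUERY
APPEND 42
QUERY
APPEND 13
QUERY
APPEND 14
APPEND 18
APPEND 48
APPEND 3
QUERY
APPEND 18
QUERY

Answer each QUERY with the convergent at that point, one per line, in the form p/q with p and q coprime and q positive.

APPEND 50: p_0 = 50·1 + 0 = 50, q_0 = 50·0 + 1 = 1 → 50/1
APPEND 32: p_1 = 32·50 + 1 = 1601, q_1 = 32·1 + 0 = 32 → 1601/32
APPEND 41: p_2 = 41·1601 + 50 = 65691, q_2 = 41·32 + 1 = 1313 → 65691/1313
APPEND 24: p_3 = 24·65691 + 1601 = 1578185, q_3 = 24·1313 + 32 = 31544 → 1578185/31544
APPEND 34: p_4 = 34·1578185 + 65691 = 53723981, q_4 = 34·31544 + 1313 = 1073809 → 53723981/1073809
APPEND 23: p_5 = 23·53723981 + 1578185 = 1237229748, q_5 = 23·1073809 + 31544 = 24729151 → 1237229748/24729151
APPEND 5: p_6 = 5·1237229748 + 53723981 = 6239872721, q_6 = 5·24729151 + 1073809 = 124719564 → 6239872721/124719564
APPEND 44: p_7 = 44·6239872721 + 1237229748 = 275791629472, q_7 = 44·124719564 + 24729151 = 5512389967 → 275791629472/5512389967
APPEND 26: p_8 = 26·275791629472 + 6239872721 = 7176822238993, q_8 = 26·5512389967 + 124719564 = 143446858706 → 7176822238993/143446858706
APPEND 42: p_9 = 42·7176822238993 + 275791629472 = 301702325667178, q_9 = 42·143446858706 + 5512389967 = 6030280455619 → 301702325667178/6030280455619
APPEND 13: p_10 = 13·301702325667178 + 7176822238993 = 3929307055912307, q_10 = 13·6030280455619 + 143446858706 = 78537092781753 → 3929307055912307/78537092781753
APPEND 14: p_11 = 14·3929307055912307 + 301702325667178 = 55312001108439476, q_11 = 14·78537092781753 + 6030280455619 = 1105549579400161 → 55312001108439476/1105549579400161
APPEND 18: p_12 = 18·55312001108439476 + 3929307055912307 = 999545327007822875, q_12 = 18·1105549579400161 + 78537092781753 = 19978429521984651 → 999545327007822875/19978429521984651
APPEND 48: p_13 = 48·999545327007822875 + 55312001108439476 = 48033487697483937476, q_13 = 48·19978429521984651 + 1105549579400161 = 960070166634663409 → 48033487697483937476/960070166634663409
APPEND 3: p_14 = 3·48033487697483937476 + 999545327007822875 = 145100008419459635303, q_14 = 3·960070166634663409 + 19978429521984651 = 2900188929425974878 → 145100008419459635303/2900188929425974878
APPEND 18: p_15 = 18·145100008419459635303 + 48033487697483937476 = 2659833639247757372930, q_15 = 18·2900188929425974878 + 960070166634663409 = 53163470896302211213 → 2659833639247757372930/53163470896302211213

50/1
1601/32
1578185/31544
53723981/1073809
1237229748/24729151
6239872721/124719564
7176822238993/143446858706
301702325667178/6030280455619
3929307055912307/78537092781753
145100008419459635303/2900188929425974878
2659833639247757372930/53163470896302211213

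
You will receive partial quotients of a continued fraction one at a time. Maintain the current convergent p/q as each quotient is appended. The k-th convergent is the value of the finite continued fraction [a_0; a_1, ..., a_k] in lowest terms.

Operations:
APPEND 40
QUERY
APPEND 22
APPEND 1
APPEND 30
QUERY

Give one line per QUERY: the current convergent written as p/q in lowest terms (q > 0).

APPEND 40: p_0 = 40·1 + 0 = 40, q_0 = 40·0 + 1 = 1 → 40/1
APPEND 22: p_1 = 22·40 + 1 = 881, q_1 = 22·1 + 0 = 22 → 881/22
APPEND 1: p_2 = 1·881 + 40 = 921, q_2 = 1·22 + 1 = 23 → 921/23
APPEND 30: p_3 = 30·921 + 881 = 28511, q_3 = 30·23 + 22 = 712 → 28511/712

40/1
28511/712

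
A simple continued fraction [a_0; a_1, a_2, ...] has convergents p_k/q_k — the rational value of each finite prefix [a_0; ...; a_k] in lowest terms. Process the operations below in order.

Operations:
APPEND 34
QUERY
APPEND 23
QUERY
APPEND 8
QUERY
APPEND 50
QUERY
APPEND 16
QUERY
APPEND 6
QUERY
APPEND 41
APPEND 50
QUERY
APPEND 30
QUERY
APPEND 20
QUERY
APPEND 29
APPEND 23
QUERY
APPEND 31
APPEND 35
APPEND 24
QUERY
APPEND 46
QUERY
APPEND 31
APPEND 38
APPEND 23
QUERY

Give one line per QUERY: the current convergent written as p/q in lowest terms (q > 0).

APPEND 34: p_0 = 34·1 + 0 = 34, q_0 = 34·0 + 1 = 1 → 34/1
APPEND 23: p_1 = 23·34 + 1 = 783, q_1 = 23·1 + 0 = 23 → 783/23
APPEND 8: p_2 = 8·783 + 34 = 6298, q_2 = 8·23 + 1 = 185 → 6298/185
APPEND 50: p_3 = 50·6298 + 783 = 315683, q_3 = 50·185 + 23 = 9273 → 315683/9273
APPEND 16: p_4 = 16·315683 + 6298 = 5057226, q_4 = 16·9273 + 185 = 148553 → 5057226/148553
APPEND 6: p_5 = 6·5057226 + 315683 = 30659039, q_5 = 6·148553 + 9273 = 900591 → 30659039/900591
APPEND 41: p_6 = 41·30659039 + 5057226 = 1262077825, q_6 = 41·900591 + 148553 = 37072784 → 1262077825/37072784
APPEND 50: p_7 = 50·1262077825 + 30659039 = 63134550289, q_7 = 50·37072784 + 900591 = 1854539791 → 63134550289/1854539791
APPEND 30: p_8 = 30·63134550289 + 1262077825 = 1895298586495, q_8 = 30·1854539791 + 37072784 = 55673266514 → 1895298586495/55673266514
APPEND 20: p_9 = 20·1895298586495 + 63134550289 = 37969106280189, q_9 = 20·55673266514 + 1854539791 = 1115319870071 → 37969106280189/1115319870071
APPEND 29: p_10 = 29·37969106280189 + 1895298586495 = 1102999380711976, q_10 = 29·1115319870071 + 55673266514 = 32399949498573 → 1102999380711976/32399949498573
APPEND 23: p_11 = 23·1102999380711976 + 37969106280189 = 25406954862655637, q_11 = 23·32399949498573 + 1115319870071 = 746314158337250 → 25406954862655637/746314158337250
APPEND 31: p_12 = 31·25406954862655637 + 1102999380711976 = 788718600123036723, q_12 = 31·746314158337250 + 32399949498573 = 23168138857953323 → 788718600123036723/23168138857953323
APPEND 35: p_13 = 35·788718600123036723 + 25406954862655637 = 27630557959168940942, q_13 = 35·23168138857953323 + 746314158337250 = 811631174186703555 → 27630557959168940942/811631174186703555
APPEND 24: p_14 = 24·27630557959168940942 + 788718600123036723 = 663922109620177619331, q_14 = 24·811631174186703555 + 23168138857953323 = 19502316319338838643 → 663922109620177619331/19502316319338838643
APPEND 46: p_15 = 46·663922109620177619331 + 27630557959168940942 = 30568047600487339430168, q_15 = 46·19502316319338838643 + 811631174186703555 = 897918181863773281133 → 30568047600487339430168/897918181863773281133
APPEND 31: p_16 = 31·30568047600487339430168 + 663922109620177619331 = 948273397724727699954539, q_16 = 31·897918181863773281133 + 19502316319338838643 = 27854965954096310553766 → 948273397724727699954539/27854965954096310553766
APPEND 38: p_17 = 38·948273397724727699954539 + 30568047600487339430168 = 36064957161140139937702650, q_17 = 38·27854965954096310553766 + 897918181863773281133 = 1059386624437523574324241 → 36064957161140139937702650/1059386624437523574324241
APPEND 23: p_18 = 23·36064957161140139937702650 + 948273397724727699954539 = 830442288103947946267115489, q_18 = 23·1059386624437523574324241 + 27854965954096310553766 = 24393747328017138520011309 → 830442288103947946267115489/24393747328017138520011309

34/1
783/23
6298/185
315683/9273
5057226/148553
30659039/900591
63134550289/1854539791
1895298586495/55673266514
37969106280189/1115319870071
25406954862655637/746314158337250
663922109620177619331/19502316319338838643
30568047600487339430168/897918181863773281133
830442288103947946267115489/24393747328017138520011309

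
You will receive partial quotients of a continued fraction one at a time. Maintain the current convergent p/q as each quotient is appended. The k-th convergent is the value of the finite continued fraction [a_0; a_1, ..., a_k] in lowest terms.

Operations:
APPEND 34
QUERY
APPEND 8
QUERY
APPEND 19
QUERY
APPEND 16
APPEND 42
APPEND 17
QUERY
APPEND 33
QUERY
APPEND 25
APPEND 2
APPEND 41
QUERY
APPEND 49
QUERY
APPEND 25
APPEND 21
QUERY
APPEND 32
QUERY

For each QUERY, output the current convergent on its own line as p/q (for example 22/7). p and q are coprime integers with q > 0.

34/1
273/8
5221/153
60012192/1758641
1983927535/58138458
4202971675996/123166944331
206046912452473/6038148850859
108468938355196714/3178652801382785
3476161403149282669/101867966532464926

APPEND 34: p_0 = 34·1 + 0 = 34, q_0 = 34·0 + 1 = 1 → 34/1
APPEND 8: p_1 = 8·34 + 1 = 273, q_1 = 8·1 + 0 = 8 → 273/8
APPEND 19: p_2 = 19·273 + 34 = 5221, q_2 = 19·8 + 1 = 153 → 5221/153
APPEND 16: p_3 = 16·5221 + 273 = 83809, q_3 = 16·153 + 8 = 2456 → 83809/2456
APPEND 42: p_4 = 42·83809 + 5221 = 3525199, q_4 = 42·2456 + 153 = 103305 → 3525199/103305
APPEND 17: p_5 = 17·3525199 + 83809 = 60012192, q_5 = 17·103305 + 2456 = 1758641 → 60012192/1758641
APPEND 33: p_6 = 33·60012192 + 3525199 = 1983927535, q_6 = 33·1758641 + 103305 = 58138458 → 1983927535/58138458
APPEND 25: p_7 = 25·1983927535 + 60012192 = 49658200567, q_7 = 25·58138458 + 1758641 = 1455220091 → 49658200567/1455220091
APPEND 2: p_8 = 2·49658200567 + 1983927535 = 101300328669, q_8 = 2·1455220091 + 58138458 = 2968578640 → 101300328669/2968578640
APPEND 41: p_9 = 41·101300328669 + 49658200567 = 4202971675996, q_9 = 41·2968578640 + 1455220091 = 123166944331 → 4202971675996/123166944331
APPEND 49: p_10 = 49·4202971675996 + 101300328669 = 206046912452473, q_10 = 49·123166944331 + 2968578640 = 6038148850859 → 206046912452473/6038148850859
APPEND 25: p_11 = 25·206046912452473 + 4202971675996 = 5155375782987821, q_11 = 25·6038148850859 + 123166944331 = 151076888215806 → 5155375782987821/151076888215806
APPEND 21: p_12 = 21·5155375782987821 + 206046912452473 = 108468938355196714, q_12 = 21·151076888215806 + 6038148850859 = 3178652801382785 → 108468938355196714/3178652801382785
APPEND 32: p_13 = 32·108468938355196714 + 5155375782987821 = 3476161403149282669, q_13 = 32·3178652801382785 + 151076888215806 = 101867966532464926 → 3476161403149282669/101867966532464926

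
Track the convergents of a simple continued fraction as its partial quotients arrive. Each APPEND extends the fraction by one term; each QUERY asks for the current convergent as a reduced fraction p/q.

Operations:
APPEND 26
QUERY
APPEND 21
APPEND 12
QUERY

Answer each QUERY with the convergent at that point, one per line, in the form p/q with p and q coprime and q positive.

APPEND 26: p_0 = 26·1 + 0 = 26, q_0 = 26·0 + 1 = 1 → 26/1
APPEND 21: p_1 = 21·26 + 1 = 547, q_1 = 21·1 + 0 = 21 → 547/21
APPEND 12: p_2 = 12·547 + 26 = 6590, q_2 = 12·21 + 1 = 253 → 6590/253

26/1
6590/253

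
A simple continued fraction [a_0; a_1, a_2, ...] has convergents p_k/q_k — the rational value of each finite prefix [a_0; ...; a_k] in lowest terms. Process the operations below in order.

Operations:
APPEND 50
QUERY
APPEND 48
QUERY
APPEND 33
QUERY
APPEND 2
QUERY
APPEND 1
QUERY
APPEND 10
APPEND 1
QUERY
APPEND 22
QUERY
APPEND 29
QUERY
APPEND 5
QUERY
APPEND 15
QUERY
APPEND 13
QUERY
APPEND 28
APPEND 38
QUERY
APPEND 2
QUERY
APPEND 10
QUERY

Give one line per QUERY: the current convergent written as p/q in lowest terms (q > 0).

50/1
2401/48
79283/1585
160967/3218
240250/4803
2803717/56051
64245241/1284370
1865915706/37302781
9393823771/187798275
142773272271/2854276906
1865446363294/37293398053
1992125761254408/39825931448873
4036626793953319/80698932320136
42358393700787598/846815254650233

APPEND 50: p_0 = 50·1 + 0 = 50, q_0 = 50·0 + 1 = 1 → 50/1
APPEND 48: p_1 = 48·50 + 1 = 2401, q_1 = 48·1 + 0 = 48 → 2401/48
APPEND 33: p_2 = 33·2401 + 50 = 79283, q_2 = 33·48 + 1 = 1585 → 79283/1585
APPEND 2: p_3 = 2·79283 + 2401 = 160967, q_3 = 2·1585 + 48 = 3218 → 160967/3218
APPEND 1: p_4 = 1·160967 + 79283 = 240250, q_4 = 1·3218 + 1585 = 4803 → 240250/4803
APPEND 10: p_5 = 10·240250 + 160967 = 2563467, q_5 = 10·4803 + 3218 = 51248 → 2563467/51248
APPEND 1: p_6 = 1·2563467 + 240250 = 2803717, q_6 = 1·51248 + 4803 = 56051 → 2803717/56051
APPEND 22: p_7 = 22·2803717 + 2563467 = 64245241, q_7 = 22·56051 + 51248 = 1284370 → 64245241/1284370
APPEND 29: p_8 = 29·64245241 + 2803717 = 1865915706, q_8 = 29·1284370 + 56051 = 37302781 → 1865915706/37302781
APPEND 5: p_9 = 5·1865915706 + 64245241 = 9393823771, q_9 = 5·37302781 + 1284370 = 187798275 → 9393823771/187798275
APPEND 15: p_10 = 15·9393823771 + 1865915706 = 142773272271, q_10 = 15·187798275 + 37302781 = 2854276906 → 142773272271/2854276906
APPEND 13: p_11 = 13·142773272271 + 9393823771 = 1865446363294, q_11 = 13·2854276906 + 187798275 = 37293398053 → 1865446363294/37293398053
APPEND 28: p_12 = 28·1865446363294 + 142773272271 = 52375271444503, q_12 = 28·37293398053 + 2854276906 = 1047069422390 → 52375271444503/1047069422390
APPEND 38: p_13 = 38·52375271444503 + 1865446363294 = 1992125761254408, q_13 = 38·1047069422390 + 37293398053 = 39825931448873 → 1992125761254408/39825931448873
APPEND 2: p_14 = 2·1992125761254408 + 52375271444503 = 4036626793953319, q_14 = 2·39825931448873 + 1047069422390 = 80698932320136 → 4036626793953319/80698932320136
APPEND 10: p_15 = 10·4036626793953319 + 1992125761254408 = 42358393700787598, q_15 = 10·80698932320136 + 39825931448873 = 846815254650233 → 42358393700787598/846815254650233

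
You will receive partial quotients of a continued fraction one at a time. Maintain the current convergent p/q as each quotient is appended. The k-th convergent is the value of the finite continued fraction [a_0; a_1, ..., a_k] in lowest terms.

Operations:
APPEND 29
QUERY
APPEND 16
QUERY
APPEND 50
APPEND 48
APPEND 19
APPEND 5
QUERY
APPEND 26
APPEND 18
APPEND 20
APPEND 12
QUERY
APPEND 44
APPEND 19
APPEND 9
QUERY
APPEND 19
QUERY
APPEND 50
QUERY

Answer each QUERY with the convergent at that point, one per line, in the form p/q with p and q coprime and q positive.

29/1
465/16
107430667/3696549
12268791373147/422153094159
93135757240188467/3204679817267275
1779867711147039908/61242924311108297
89086521314592183867/3065350895372682125

APPEND 29: p_0 = 29·1 + 0 = 29, q_0 = 29·0 + 1 = 1 → 29/1
APPEND 16: p_1 = 16·29 + 1 = 465, q_1 = 16·1 + 0 = 16 → 465/16
APPEND 50: p_2 = 50·465 + 29 = 23279, q_2 = 50·16 + 1 = 801 → 23279/801
APPEND 48: p_3 = 48·23279 + 465 = 1117857, q_3 = 48·801 + 16 = 38464 → 1117857/38464
APPEND 19: p_4 = 19·1117857 + 23279 = 21262562, q_4 = 19·38464 + 801 = 731617 → 21262562/731617
APPEND 5: p_5 = 5·21262562 + 1117857 = 107430667, q_5 = 5·731617 + 38464 = 3696549 → 107430667/3696549
APPEND 26: p_6 = 26·107430667 + 21262562 = 2814459904, q_6 = 26·3696549 + 731617 = 96841891 → 2814459904/96841891
APPEND 18: p_7 = 18·2814459904 + 107430667 = 50767708939, q_7 = 18·96841891 + 3696549 = 1746850587 → 50767708939/1746850587
APPEND 20: p_8 = 20·50767708939 + 2814459904 = 1018168638684, q_8 = 20·1746850587 + 96841891 = 35033853631 → 1018168638684/35033853631
APPEND 12: p_9 = 12·1018168638684 + 50767708939 = 12268791373147, q_9 = 12·35033853631 + 1746850587 = 422153094159 → 12268791373147/422153094159
APPEND 44: p_10 = 44·12268791373147 + 1018168638684 = 540844989057152, q_10 = 44·422153094159 + 35033853631 = 18609769996627 → 540844989057152/18609769996627
APPEND 19: p_11 = 19·540844989057152 + 12268791373147 = 10288323583459035, q_11 = 19·18609769996627 + 422153094159 = 354007783030072 → 10288323583459035/354007783030072
APPEND 9: p_12 = 9·10288323583459035 + 540844989057152 = 93135757240188467, q_12 = 9·354007783030072 + 18609769996627 = 3204679817267275 → 93135757240188467/3204679817267275
APPEND 19: p_13 = 19·93135757240188467 + 10288323583459035 = 1779867711147039908, q_13 = 19·3204679817267275 + 354007783030072 = 61242924311108297 → 1779867711147039908/61242924311108297
APPEND 50: p_14 = 50·1779867711147039908 + 93135757240188467 = 89086521314592183867, q_14 = 50·61242924311108297 + 3204679817267275 = 3065350895372682125 → 89086521314592183867/3065350895372682125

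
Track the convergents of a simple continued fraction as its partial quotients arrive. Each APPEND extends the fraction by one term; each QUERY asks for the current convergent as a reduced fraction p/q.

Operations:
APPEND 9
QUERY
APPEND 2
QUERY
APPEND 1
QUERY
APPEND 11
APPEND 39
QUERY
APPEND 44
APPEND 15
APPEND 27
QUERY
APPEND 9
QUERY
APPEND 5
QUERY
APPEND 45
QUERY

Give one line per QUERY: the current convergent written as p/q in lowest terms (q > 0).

9/1
19/2
28/3
12781/1368
228797633/24489098
2067631843/221306655
10566956848/1131022373
477580690003/51117313440

APPEND 9: p_0 = 9·1 + 0 = 9, q_0 = 9·0 + 1 = 1 → 9/1
APPEND 2: p_1 = 2·9 + 1 = 19, q_1 = 2·1 + 0 = 2 → 19/2
APPEND 1: p_2 = 1·19 + 9 = 28, q_2 = 1·2 + 1 = 3 → 28/3
APPEND 11: p_3 = 11·28 + 19 = 327, q_3 = 11·3 + 2 = 35 → 327/35
APPEND 39: p_4 = 39·327 + 28 = 12781, q_4 = 39·35 + 3 = 1368 → 12781/1368
APPEND 44: p_5 = 44·12781 + 327 = 562691, q_5 = 44·1368 + 35 = 60227 → 562691/60227
APPEND 15: p_6 = 15·562691 + 12781 = 8453146, q_6 = 15·60227 + 1368 = 904773 → 8453146/904773
APPEND 27: p_7 = 27·8453146 + 562691 = 228797633, q_7 = 27·904773 + 60227 = 24489098 → 228797633/24489098
APPEND 9: p_8 = 9·228797633 + 8453146 = 2067631843, q_8 = 9·24489098 + 904773 = 221306655 → 2067631843/221306655
APPEND 5: p_9 = 5·2067631843 + 228797633 = 10566956848, q_9 = 5·221306655 + 24489098 = 1131022373 → 10566956848/1131022373
APPEND 45: p_10 = 45·10566956848 + 2067631843 = 477580690003, q_10 = 45·1131022373 + 221306655 = 51117313440 → 477580690003/51117313440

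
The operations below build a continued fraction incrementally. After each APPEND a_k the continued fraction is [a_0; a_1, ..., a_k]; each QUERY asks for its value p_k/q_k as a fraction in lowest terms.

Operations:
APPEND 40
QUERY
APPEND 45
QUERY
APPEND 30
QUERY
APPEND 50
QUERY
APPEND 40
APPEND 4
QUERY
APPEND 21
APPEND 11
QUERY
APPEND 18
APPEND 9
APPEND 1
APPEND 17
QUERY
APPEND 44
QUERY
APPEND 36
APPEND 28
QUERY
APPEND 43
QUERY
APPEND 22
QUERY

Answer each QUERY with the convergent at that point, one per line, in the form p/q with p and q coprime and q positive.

APPEND 40: p_0 = 40·1 + 0 = 40, q_0 = 40·0 + 1 = 1 → 40/1
APPEND 45: p_1 = 45·40 + 1 = 1801, q_1 = 45·1 + 0 = 45 → 1801/45
APPEND 30: p_2 = 30·1801 + 40 = 54070, q_2 = 30·45 + 1 = 1351 → 54070/1351
APPEND 50: p_3 = 50·54070 + 1801 = 2705301, q_3 = 50·1351 + 45 = 67595 → 2705301/67595
APPEND 40: p_4 = 40·2705301 + 54070 = 108266110, q_4 = 40·67595 + 1351 = 2705151 → 108266110/2705151
APPEND 4: p_5 = 4·108266110 + 2705301 = 435769741, q_5 = 4·2705151 + 67595 = 10888199 → 435769741/10888199
APPEND 21: p_6 = 21·435769741 + 108266110 = 9259430671, q_6 = 21·10888199 + 2705151 = 231357330 → 9259430671/231357330
APPEND 11: p_7 = 11·9259430671 + 435769741 = 102289507122, q_7 = 11·231357330 + 10888199 = 2555818829 → 102289507122/2555818829
APPEND 18: p_8 = 18·102289507122 + 9259430671 = 1850470558867, q_8 = 18·2555818829 + 231357330 = 46236096252 → 1850470558867/46236096252
APPEND 9: p_9 = 9·1850470558867 + 102289507122 = 16756524536925, q_9 = 9·46236096252 + 2555818829 = 418680685097 → 16756524536925/418680685097
APPEND 1: p_10 = 1·16756524536925 + 1850470558867 = 18606995095792, q_10 = 1·418680685097 + 46236096252 = 464916781349 → 18606995095792/464916781349
APPEND 17: p_11 = 17·18606995095792 + 16756524536925 = 333075441165389, q_11 = 17·464916781349 + 418680685097 = 8322265968030 → 333075441165389/8322265968030
APPEND 44: p_12 = 44·333075441165389 + 18606995095792 = 14673926406372908, q_12 = 44·8322265968030 + 464916781349 = 366644619374669 → 14673926406372908/366644619374669
APPEND 36: p_13 = 36·14673926406372908 + 333075441165389 = 528594426070590077, q_13 = 36·366644619374669 + 8322265968030 = 13207528563456114 → 528594426070590077/13207528563456114
APPEND 28: p_14 = 28·528594426070590077 + 14673926406372908 = 14815317856382895064, q_14 = 28·13207528563456114 + 366644619374669 = 370177444396145861 → 14815317856382895064/370177444396145861
APPEND 43: p_15 = 43·14815317856382895064 + 528594426070590077 = 637587262250535077829, q_15 = 43·370177444396145861 + 13207528563456114 = 15930837637597728137 → 637587262250535077829/15930837637597728137
APPEND 22: p_16 = 22·637587262250535077829 + 14815317856382895064 = 14041735087368154607302, q_16 = 22·15930837637597728137 + 370177444396145861 = 350848605471546164875 → 14041735087368154607302/350848605471546164875

40/1
1801/45
54070/1351
2705301/67595
435769741/10888199
102289507122/2555818829
333075441165389/8322265968030
14673926406372908/366644619374669
14815317856382895064/370177444396145861
637587262250535077829/15930837637597728137
14041735087368154607302/350848605471546164875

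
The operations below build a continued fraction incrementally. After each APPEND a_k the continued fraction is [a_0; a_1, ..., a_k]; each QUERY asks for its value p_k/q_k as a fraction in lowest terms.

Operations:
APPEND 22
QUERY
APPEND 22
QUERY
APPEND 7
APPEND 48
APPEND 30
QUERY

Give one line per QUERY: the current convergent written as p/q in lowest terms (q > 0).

22/1
485/22
4938447/224015

APPEND 22: p_0 = 22·1 + 0 = 22, q_0 = 22·0 + 1 = 1 → 22/1
APPEND 22: p_1 = 22·22 + 1 = 485, q_1 = 22·1 + 0 = 22 → 485/22
APPEND 7: p_2 = 7·485 + 22 = 3417, q_2 = 7·22 + 1 = 155 → 3417/155
APPEND 48: p_3 = 48·3417 + 485 = 164501, q_3 = 48·155 + 22 = 7462 → 164501/7462
APPEND 30: p_4 = 30·164501 + 3417 = 4938447, q_4 = 30·7462 + 155 = 224015 → 4938447/224015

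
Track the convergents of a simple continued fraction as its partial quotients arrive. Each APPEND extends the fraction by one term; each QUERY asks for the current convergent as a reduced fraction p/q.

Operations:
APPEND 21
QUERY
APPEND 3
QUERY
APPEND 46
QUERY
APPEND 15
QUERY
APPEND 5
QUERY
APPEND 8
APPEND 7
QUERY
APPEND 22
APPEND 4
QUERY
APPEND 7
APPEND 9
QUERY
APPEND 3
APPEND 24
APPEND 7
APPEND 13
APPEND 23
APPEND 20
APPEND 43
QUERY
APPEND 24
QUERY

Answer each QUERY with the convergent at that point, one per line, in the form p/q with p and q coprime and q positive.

21/1
64/3
2965/139
44539/2088
225660/10579
13174393/617619
1179920253/55314971
78140074377/3663227186
10888179081402917168/510440691732586949
261569217963491517923/12262433557993357321

APPEND 21: p_0 = 21·1 + 0 = 21, q_0 = 21·0 + 1 = 1 → 21/1
APPEND 3: p_1 = 3·21 + 1 = 64, q_1 = 3·1 + 0 = 3 → 64/3
APPEND 46: p_2 = 46·64 + 21 = 2965, q_2 = 46·3 + 1 = 139 → 2965/139
APPEND 15: p_3 = 15·2965 + 64 = 44539, q_3 = 15·139 + 3 = 2088 → 44539/2088
APPEND 5: p_4 = 5·44539 + 2965 = 225660, q_4 = 5·2088 + 139 = 10579 → 225660/10579
APPEND 8: p_5 = 8·225660 + 44539 = 1849819, q_5 = 8·10579 + 2088 = 86720 → 1849819/86720
APPEND 7: p_6 = 7·1849819 + 225660 = 13174393, q_6 = 7·86720 + 10579 = 617619 → 13174393/617619
APPEND 22: p_7 = 22·13174393 + 1849819 = 291686465, q_7 = 22·617619 + 86720 = 13674338 → 291686465/13674338
APPEND 4: p_8 = 4·291686465 + 13174393 = 1179920253, q_8 = 4·13674338 + 617619 = 55314971 → 1179920253/55314971
APPEND 7: p_9 = 7·1179920253 + 291686465 = 8551128236, q_9 = 7·55314971 + 13674338 = 400879135 → 8551128236/400879135
APPEND 9: p_10 = 9·8551128236 + 1179920253 = 78140074377, q_10 = 9·400879135 + 55314971 = 3663227186 → 78140074377/3663227186
APPEND 3: p_11 = 3·78140074377 + 8551128236 = 242971351367, q_11 = 3·3663227186 + 400879135 = 11390560693 → 242971351367/11390560693
APPEND 24: p_12 = 24·242971351367 + 78140074377 = 5909452507185, q_12 = 24·11390560693 + 3663227186 = 277036683818 → 5909452507185/277036683818
APPEND 7: p_13 = 7·5909452507185 + 242971351367 = 41609138901662, q_13 = 7·277036683818 + 11390560693 = 1950647347419 → 41609138901662/1950647347419
APPEND 13: p_14 = 13·41609138901662 + 5909452507185 = 546828258228791, q_14 = 13·1950647347419 + 277036683818 = 25635452200265 → 546828258228791/25635452200265
APPEND 23: p_15 = 23·546828258228791 + 41609138901662 = 12618659078163855, q_15 = 23·25635452200265 + 1950647347419 = 591566047953514 → 12618659078163855/591566047953514
APPEND 20: p_16 = 20·12618659078163855 + 546828258228791 = 252920009821505891, q_16 = 20·591566047953514 + 25635452200265 = 11856956411270545 → 252920009821505891/11856956411270545
APPEND 43: p_17 = 43·252920009821505891 + 12618659078163855 = 10888179081402917168, q_17 = 43·11856956411270545 + 591566047953514 = 510440691732586949 → 10888179081402917168/510440691732586949
APPEND 24: p_18 = 24·10888179081402917168 + 252920009821505891 = 261569217963491517923, q_18 = 24·510440691732586949 + 11856956411270545 = 12262433557993357321 → 261569217963491517923/12262433557993357321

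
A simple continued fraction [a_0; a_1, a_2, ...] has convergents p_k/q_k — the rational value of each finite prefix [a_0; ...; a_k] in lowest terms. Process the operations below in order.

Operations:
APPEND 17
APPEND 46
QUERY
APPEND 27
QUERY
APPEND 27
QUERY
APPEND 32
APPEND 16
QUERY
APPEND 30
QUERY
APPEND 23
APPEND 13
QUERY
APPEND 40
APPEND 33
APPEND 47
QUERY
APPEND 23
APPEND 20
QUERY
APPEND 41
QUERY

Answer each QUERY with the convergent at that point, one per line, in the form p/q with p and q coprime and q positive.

783/46
21158/1243
572049/33607
293799665/17260279
8832316676/518885037
2653514398445/155889894727
165170623385339091/9703520397938089
76213897499523158431/4477449402534792169
3128572233824256386638/183798812798033321633

APPEND 17: p_0 = 17·1 + 0 = 17, q_0 = 17·0 + 1 = 1 → 17/1
APPEND 46: p_1 = 46·17 + 1 = 783, q_1 = 46·1 + 0 = 46 → 783/46
APPEND 27: p_2 = 27·783 + 17 = 21158, q_2 = 27·46 + 1 = 1243 → 21158/1243
APPEND 27: p_3 = 27·21158 + 783 = 572049, q_3 = 27·1243 + 46 = 33607 → 572049/33607
APPEND 32: p_4 = 32·572049 + 21158 = 18326726, q_4 = 32·33607 + 1243 = 1076667 → 18326726/1076667
APPEND 16: p_5 = 16·18326726 + 572049 = 293799665, q_5 = 16·1076667 + 33607 = 17260279 → 293799665/17260279
APPEND 30: p_6 = 30·293799665 + 18326726 = 8832316676, q_6 = 30·17260279 + 1076667 = 518885037 → 8832316676/518885037
APPEND 23: p_7 = 23·8832316676 + 293799665 = 203437083213, q_7 = 23·518885037 + 17260279 = 11951616130 → 203437083213/11951616130
APPEND 13: p_8 = 13·203437083213 + 8832316676 = 2653514398445, q_8 = 13·11951616130 + 518885037 = 155889894727 → 2653514398445/155889894727
APPEND 40: p_9 = 40·2653514398445 + 203437083213 = 106344013021013, q_9 = 40·155889894727 + 11951616130 = 6247547405210 → 106344013021013/6247547405210
APPEND 33: p_10 = 33·106344013021013 + 2653514398445 = 3512005944091874, q_10 = 33·6247547405210 + 155889894727 = 206324954266657 → 3512005944091874/206324954266657
APPEND 47: p_11 = 47·3512005944091874 + 106344013021013 = 165170623385339091, q_11 = 47·206324954266657 + 6247547405210 = 9703520397938089 → 165170623385339091/9703520397938089
APPEND 23: p_12 = 23·165170623385339091 + 3512005944091874 = 3802436343806890967, q_12 = 23·9703520397938089 + 206324954266657 = 223387294106842704 → 3802436343806890967/223387294106842704
APPEND 20: p_13 = 20·3802436343806890967 + 165170623385339091 = 76213897499523158431, q_13 = 20·223387294106842704 + 9703520397938089 = 4477449402534792169 → 76213897499523158431/4477449402534792169
APPEND 41: p_14 = 41·76213897499523158431 + 3802436343806890967 = 3128572233824256386638, q_14 = 41·4477449402534792169 + 223387294106842704 = 183798812798033321633 → 3128572233824256386638/183798812798033321633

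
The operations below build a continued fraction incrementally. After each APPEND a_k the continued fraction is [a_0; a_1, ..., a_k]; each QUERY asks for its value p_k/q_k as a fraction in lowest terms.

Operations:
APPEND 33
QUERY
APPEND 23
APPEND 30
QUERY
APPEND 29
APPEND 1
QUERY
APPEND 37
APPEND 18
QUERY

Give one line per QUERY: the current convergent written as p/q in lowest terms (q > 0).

33/1
22833/691
685750/20753
469327756/14203367

APPEND 33: p_0 = 33·1 + 0 = 33, q_0 = 33·0 + 1 = 1 → 33/1
APPEND 23: p_1 = 23·33 + 1 = 760, q_1 = 23·1 + 0 = 23 → 760/23
APPEND 30: p_2 = 30·760 + 33 = 22833, q_2 = 30·23 + 1 = 691 → 22833/691
APPEND 29: p_3 = 29·22833 + 760 = 662917, q_3 = 29·691 + 23 = 20062 → 662917/20062
APPEND 1: p_4 = 1·662917 + 22833 = 685750, q_4 = 1·20062 + 691 = 20753 → 685750/20753
APPEND 37: p_5 = 37·685750 + 662917 = 26035667, q_5 = 37·20753 + 20062 = 787923 → 26035667/787923
APPEND 18: p_6 = 18·26035667 + 685750 = 469327756, q_6 = 18·787923 + 20753 = 14203367 → 469327756/14203367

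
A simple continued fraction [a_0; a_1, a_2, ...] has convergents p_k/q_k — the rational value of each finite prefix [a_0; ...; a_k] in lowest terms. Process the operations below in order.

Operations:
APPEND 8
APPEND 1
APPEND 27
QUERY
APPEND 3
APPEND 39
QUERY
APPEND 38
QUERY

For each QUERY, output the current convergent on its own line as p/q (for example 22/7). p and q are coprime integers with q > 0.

APPEND 8: p_0 = 8·1 + 0 = 8, q_0 = 8·0 + 1 = 1 → 8/1
APPEND 1: p_1 = 1·8 + 1 = 9, q_1 = 1·1 + 0 = 1 → 9/1
APPEND 27: p_2 = 27·9 + 8 = 251, q_2 = 27·1 + 1 = 28 → 251/28
APPEND 3: p_3 = 3·251 + 9 = 762, q_3 = 3·28 + 1 = 85 → 762/85
APPEND 39: p_4 = 39·762 + 251 = 29969, q_4 = 39·85 + 28 = 3343 → 29969/3343
APPEND 38: p_5 = 38·29969 + 762 = 1139584, q_5 = 38·3343 + 85 = 127119 → 1139584/127119

251/28
29969/3343
1139584/127119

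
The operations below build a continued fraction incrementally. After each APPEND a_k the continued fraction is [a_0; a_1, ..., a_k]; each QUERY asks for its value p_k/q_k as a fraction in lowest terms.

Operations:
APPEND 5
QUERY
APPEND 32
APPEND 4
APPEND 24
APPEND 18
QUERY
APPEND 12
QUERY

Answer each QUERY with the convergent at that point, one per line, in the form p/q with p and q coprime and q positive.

APPEND 5: p_0 = 5·1 + 0 = 5, q_0 = 5·0 + 1 = 1 → 5/1
APPEND 32: p_1 = 32·5 + 1 = 161, q_1 = 32·1 + 0 = 32 → 161/32
APPEND 4: p_2 = 4·161 + 5 = 649, q_2 = 4·32 + 1 = 129 → 649/129
APPEND 24: p_3 = 24·649 + 161 = 15737, q_3 = 24·129 + 32 = 3128 → 15737/3128
APPEND 18: p_4 = 18·15737 + 649 = 283915, q_4 = 18·3128 + 129 = 56433 → 283915/56433
APPEND 12: p_5 = 12·283915 + 15737 = 3422717, q_5 = 12·56433 + 3128 = 680324 → 3422717/680324

5/1
283915/56433
3422717/680324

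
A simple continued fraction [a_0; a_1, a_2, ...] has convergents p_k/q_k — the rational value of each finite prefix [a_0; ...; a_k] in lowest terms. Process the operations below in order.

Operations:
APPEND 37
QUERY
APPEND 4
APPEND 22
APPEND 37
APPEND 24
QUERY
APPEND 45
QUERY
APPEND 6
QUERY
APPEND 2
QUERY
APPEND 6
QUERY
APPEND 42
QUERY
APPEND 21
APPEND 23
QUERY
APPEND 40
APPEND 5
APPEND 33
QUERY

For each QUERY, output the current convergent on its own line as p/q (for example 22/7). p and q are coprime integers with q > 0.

37/1
2950611/79217
132900299/3568062
800352405/21487589
1733605109/46543240
11201983059/300747029
472216893587/12677918458
228810622106465/6143029715339
1528501288936673021/41036682438208549

APPEND 37: p_0 = 37·1 + 0 = 37, q_0 = 37·0 + 1 = 1 → 37/1
APPEND 4: p_1 = 4·37 + 1 = 149, q_1 = 4·1 + 0 = 4 → 149/4
APPEND 22: p_2 = 22·149 + 37 = 3315, q_2 = 22·4 + 1 = 89 → 3315/89
APPEND 37: p_3 = 37·3315 + 149 = 122804, q_3 = 37·89 + 4 = 3297 → 122804/3297
APPEND 24: p_4 = 24·122804 + 3315 = 2950611, q_4 = 24·3297 + 89 = 79217 → 2950611/79217
APPEND 45: p_5 = 45·2950611 + 122804 = 132900299, q_5 = 45·79217 + 3297 = 3568062 → 132900299/3568062
APPEND 6: p_6 = 6·132900299 + 2950611 = 800352405, q_6 = 6·3568062 + 79217 = 21487589 → 800352405/21487589
APPEND 2: p_7 = 2·800352405 + 132900299 = 1733605109, q_7 = 2·21487589 + 3568062 = 46543240 → 1733605109/46543240
APPEND 6: p_8 = 6·1733605109 + 800352405 = 11201983059, q_8 = 6·46543240 + 21487589 = 300747029 → 11201983059/300747029
APPEND 42: p_9 = 42·11201983059 + 1733605109 = 472216893587, q_9 = 42·300747029 + 46543240 = 12677918458 → 472216893587/12677918458
APPEND 21: p_10 = 21·472216893587 + 11201983059 = 9927756748386, q_10 = 21·12677918458 + 300747029 = 266537034647 → 9927756748386/266537034647
APPEND 23: p_11 = 23·9927756748386 + 472216893587 = 228810622106465, q_11 = 23·266537034647 + 12677918458 = 6143029715339 → 228810622106465/6143029715339
APPEND 40: p_12 = 40·228810622106465 + 9927756748386 = 9162352641006986, q_12 = 40·6143029715339 + 266537034647 = 245987725648207 → 9162352641006986/245987725648207
APPEND 5: p_13 = 5·9162352641006986 + 228810622106465 = 46040573827141395, q_13 = 5·245987725648207 + 6143029715339 = 1236081657956374 → 46040573827141395/1236081657956374
APPEND 33: p_14 = 33·46040573827141395 + 9162352641006986 = 1528501288936673021, q_14 = 33·1236081657956374 + 245987725648207 = 41036682438208549 → 1528501288936673021/41036682438208549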